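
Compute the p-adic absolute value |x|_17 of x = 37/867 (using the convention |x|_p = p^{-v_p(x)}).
|37/867|_17 = 289

Step 1 — compute v_17(x) by factoring powers of 17 out of the numerator and denominator: v_17(37/867) = -2. Step 2 — apply |x|_p = p^{-v_p(x)} = 17^{2} = 289.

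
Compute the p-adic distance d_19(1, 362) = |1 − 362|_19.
d_19(1, 362) = 1/361

Step 1 — x − y = 1 − 362 = -361. Step 2 — v_19(-361) = 2 (factor: -361 = −(19^2 · 1); the sign does not affect v_p). Step 3 — |x − y|_19 = 19^{-2} = 1/361.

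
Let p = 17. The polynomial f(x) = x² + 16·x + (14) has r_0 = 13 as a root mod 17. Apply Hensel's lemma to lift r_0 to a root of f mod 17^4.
r_3 = 32585 (mod 83521)

Hensel: r_{i+1} = r_i − f(r_i)·(f′(r_i))^{-1} mod 17^{i+2}, f′(x) = 2x + 16. Iterate:
  r_0 = 13 (mod 17)
  r_1 = 217 (mod 289)
  r_2 = 3107 (mod 4913)
  r_3 = 32585 (mod 83521)
Final: r = 32585 satisfies f(r) ≡ 0 mod 17^4.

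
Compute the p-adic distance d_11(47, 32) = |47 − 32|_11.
d_11(47, 32) = 1

Step 1 — x − y = 47 − 32 = 15. Step 2 — v_11(15) = 0 (factor: 15 = (11^0 · 15); the sign does not affect v_p). Step 3 — |x − y|_11 = 11^{0} = 1.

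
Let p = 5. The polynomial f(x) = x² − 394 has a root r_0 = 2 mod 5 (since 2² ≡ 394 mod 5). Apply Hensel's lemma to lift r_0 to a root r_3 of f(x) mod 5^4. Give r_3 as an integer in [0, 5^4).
r_3 = 387 (mod 625)

Hensel's recurrence: r_{i+1} = r_i − f(r_i)·(f′(r_i))^{-1} mod 5^{i+2}, with f′(x) = 2x. Iterate:
  r_0 = 2 (mod 5)
  r_1 = 12 (mod 25)
  r_2 = 12 (mod 125)
  r_3 = 387 (mod 625)
Final: r_3 = 387, and one checks f(r_3) ≡ 0 mod 5^4.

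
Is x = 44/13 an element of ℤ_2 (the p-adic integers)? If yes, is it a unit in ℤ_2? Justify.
x ∈ ℤ_2 but not a unit; v_2(x) = 2 > 0

ℤ_2 = {x ∈ ℚ_2 : v_2(x) ≥ 0} and ℤ_2^× = {x ∈ ℤ_2 : v_2(x) = 0}. Here v_2(44/13) = v_2(num) − v_2(den) = 2; compare against these criteria.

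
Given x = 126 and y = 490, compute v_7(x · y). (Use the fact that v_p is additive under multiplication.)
v_7(61740) = 3

v_p(x) = 1 (factor: 126 = 7^1 · 18); v_p(y) = 2 (factor: 490 = 7^2 · 10). Additivity: v_p(xy) = v_p(x) + v_p(y) = 1 + 2 = 3. (Direct check: xy = 61740 = 7^3 · (180).)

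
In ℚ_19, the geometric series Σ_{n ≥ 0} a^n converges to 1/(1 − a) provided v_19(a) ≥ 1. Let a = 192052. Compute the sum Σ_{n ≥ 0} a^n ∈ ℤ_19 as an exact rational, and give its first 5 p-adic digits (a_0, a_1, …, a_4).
Σ a^n = 1/(1 − a) = -1/192051;  first 5 digits = (1, 0, 0, 9, 1)

v_19(a) = 3 ≥ 1, so the series converges in ℤ_19 to 1/(1 − a) = 1/(1 − 192052) = -1/192051. Expand this rational in ℤ_19: compute digits iteratively via d_i = x_i mod 19, x_{i+1} = (x_i − d_i)/19. The first 5 digits are (1, 0, 0, 9, 1).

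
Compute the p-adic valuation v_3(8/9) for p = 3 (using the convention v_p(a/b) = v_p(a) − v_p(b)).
v_3(8/9) = -2

Factor powers of 3 from the numerator and denominator of the reduced fraction: 8 = 3^0 · 8 and 9 = 3^2 · 1. Apply v_p(a/b) = v_p(a) − v_p(b): v_3(8/9) = 0 − 2 = -2.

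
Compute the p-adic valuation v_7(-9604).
v_7(-9604) = 4

v_7(n) is the largest exponent k such that 7^k divides n. Factor out: -9604 = -7^4 · 4. (Sign doesn't affect v_p.) So v_7(-9604) = 4.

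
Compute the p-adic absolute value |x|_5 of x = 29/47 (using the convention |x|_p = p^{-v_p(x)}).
|29/47|_5 = 1

Step 1 — compute v_5(x) by factoring powers of 5 out of the numerator and denominator: v_5(29/47) = 0. Step 2 — apply |x|_p = p^{-v_p(x)} = 5^{0} = 1.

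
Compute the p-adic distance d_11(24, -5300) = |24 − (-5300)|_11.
d_11(24, -5300) = 1/1331

Step 1 — x − y = 24 − (-5300) = 5324. Step 2 — v_11(5324) = 3 (factor: 5324 = (11^3 · 4); the sign does not affect v_p). Step 3 — |x − y|_11 = 11^{-3} = 1/1331.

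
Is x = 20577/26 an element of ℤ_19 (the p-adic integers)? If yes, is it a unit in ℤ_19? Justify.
x ∈ ℤ_19 but not a unit; v_19(x) = 3 > 0

ℤ_19 = {x ∈ ℚ_19 : v_19(x) ≥ 0} and ℤ_19^× = {x ∈ ℤ_19 : v_19(x) = 0}. Here v_19(20577/26) = v_19(num) − v_19(den) = 3; compare against these criteria.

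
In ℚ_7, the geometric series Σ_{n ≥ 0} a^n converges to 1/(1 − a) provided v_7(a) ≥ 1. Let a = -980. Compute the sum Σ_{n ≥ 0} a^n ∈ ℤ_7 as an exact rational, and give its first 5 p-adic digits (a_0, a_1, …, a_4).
Σ a^n = 1/(1 − a) = 1/981;  first 5 digits = (1, 0, 1, 4, 0)

v_7(a) = 2 ≥ 1, so the series converges in ℤ_7 to 1/(1 − a) = 1/(1 − (-980)) = 1/981. Expand this rational in ℤ_7: compute digits iteratively via d_i = x_i mod 7, x_{i+1} = (x_i − d_i)/7. The first 5 digits are (1, 0, 1, 4, 0).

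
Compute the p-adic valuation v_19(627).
v_19(627) = 1

v_19(n) is the largest exponent k such that 19^k divides n. Factor out: 627 = 19^1 · 33. (Sign doesn't affect v_p.) So v_19(627) = 1.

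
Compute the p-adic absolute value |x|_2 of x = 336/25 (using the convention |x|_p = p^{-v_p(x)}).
|336/25|_2 = 1/16

Step 1 — compute v_2(x) by factoring powers of 2 out of the numerator and denominator: v_2(336/25) = 4. Step 2 — apply |x|_p = p^{-v_p(x)} = 2^{-4} = 1/16.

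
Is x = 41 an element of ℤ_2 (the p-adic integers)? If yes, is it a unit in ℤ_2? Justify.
x ∈ ℤ_2^× (unit); v_2(x) = 0

ℤ_2 = {x ∈ ℚ_2 : v_2(x) ≥ 0} and ℤ_2^× = {x ∈ ℤ_2 : v_2(x) = 0}. Here v_2(41) = v_2(num) − v_2(den) = 0; compare against these criteria.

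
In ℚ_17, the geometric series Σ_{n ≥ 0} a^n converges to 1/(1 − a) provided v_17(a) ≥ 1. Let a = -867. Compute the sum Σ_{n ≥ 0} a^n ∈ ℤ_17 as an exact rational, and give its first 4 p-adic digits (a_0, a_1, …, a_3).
Σ a^n = 1/(1 − a) = 1/868;  first 4 digits = (1, 0, 14, 16)

v_17(a) = 2 ≥ 1, so the series converges in ℤ_17 to 1/(1 − a) = 1/(1 − (-867)) = 1/868. Expand this rational in ℤ_17: compute digits iteratively via d_i = x_i mod 17, x_{i+1} = (x_i − d_i)/17. The first 4 digits are (1, 0, 14, 16).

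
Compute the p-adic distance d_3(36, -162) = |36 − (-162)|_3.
d_3(36, -162) = 1/9

Step 1 — x − y = 36 − (-162) = 198. Step 2 — v_3(198) = 2 (factor: 198 = (3^2 · 22); the sign does not affect v_p). Step 3 — |x − y|_3 = 3^{-2} = 1/9.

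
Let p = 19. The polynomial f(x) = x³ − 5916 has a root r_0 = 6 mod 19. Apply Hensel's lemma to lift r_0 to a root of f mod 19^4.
r_3 = 130099 (mod 130321)

Hensel: r_{i+1} = r_i − f(r_i)/f′(r_i) mod 19^{i+2}, where f′(x) = 3x². Iterate:
  r_0 = 6 (mod 19)
  r_1 = 139 (mod 361)
  r_2 = 6637 (mod 6859)
  r_3 = 130099 (mod 130321)
Final: r = 130099 with f(r) ≡ 0 mod 19^4.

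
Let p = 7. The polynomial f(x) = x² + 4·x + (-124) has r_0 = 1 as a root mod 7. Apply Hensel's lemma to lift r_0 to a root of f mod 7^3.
r_2 = 176 (mod 343)

Hensel: r_{i+1} = r_i − f(r_i)·(f′(r_i))^{-1} mod 7^{i+2}, f′(x) = 2x + 4. Iterate:
  r_0 = 1 (mod 7)
  r_1 = 29 (mod 49)
  r_2 = 176 (mod 343)
Final: r = 176 satisfies f(r) ≡ 0 mod 7^3.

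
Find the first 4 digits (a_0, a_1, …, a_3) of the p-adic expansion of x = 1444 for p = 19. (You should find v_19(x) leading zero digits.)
(a_0, …, a_3) = (0, 0, 4, 0)

v_19(1444) = 2, so a_0 = ... = a_1 = 0. Factor out: x = 19^2 · u with u = 4 a unit in ℤ_19. Expand u iteratively via a_{v+i} = u_i mod 19, u_{i+1} = (u_i − a_{v+i})/19:
  u_0 = 4;  a_2 = 4;  u_1 = (u_0 − 4)/19 = 0
  u_1 = 0;  a_3 = 0;  u_2 = (u_1 − 0)/19 = 0
Digits: (0, 0, 4, 0).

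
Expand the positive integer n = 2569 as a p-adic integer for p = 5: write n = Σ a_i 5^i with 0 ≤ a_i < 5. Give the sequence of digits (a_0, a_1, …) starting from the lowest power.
(a_0, a_1, …) = (4, 3, 2, 0, 4)

Repeated division by 5 gives the digits low-to-high: 2569 = 4 + 3·5^1 + 2·5^2 + 4·5^4. Digit sequence: (4, 3, 2, 0, 4).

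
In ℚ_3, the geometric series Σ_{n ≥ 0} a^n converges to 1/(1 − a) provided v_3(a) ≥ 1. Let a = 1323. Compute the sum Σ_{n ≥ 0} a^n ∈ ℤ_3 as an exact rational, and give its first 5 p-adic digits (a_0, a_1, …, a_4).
Σ a^n = 1/(1 − a) = -1/1322;  first 5 digits = (1, 0, 0, 1, 1)

v_3(a) = 3 ≥ 1, so the series converges in ℤ_3 to 1/(1 − a) = 1/(1 − 1323) = -1/1322. Expand this rational in ℤ_3: compute digits iteratively via d_i = x_i mod 3, x_{i+1} = (x_i − d_i)/3. The first 5 digits are (1, 0, 0, 1, 1).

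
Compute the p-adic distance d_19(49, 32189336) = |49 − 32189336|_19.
d_19(49, 32189336) = 1/2476099

Step 1 — x − y = 49 − 32189336 = -32189287. Step 2 — v_19(-32189287) = 5 (factor: -32189287 = −(19^5 · 13); the sign does not affect v_p). Step 3 — |x − y|_19 = 19^{-5} = 1/2476099.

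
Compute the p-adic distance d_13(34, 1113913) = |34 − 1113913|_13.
d_13(34, 1113913) = 1/371293

Step 1 — x − y = 34 − 1113913 = -1113879. Step 2 — v_13(-1113879) = 5 (factor: -1113879 = −(13^5 · 3); the sign does not affect v_p). Step 3 — |x − y|_13 = 13^{-5} = 1/371293.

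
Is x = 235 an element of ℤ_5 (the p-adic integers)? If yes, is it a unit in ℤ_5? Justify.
x ∈ ℤ_5 but not a unit; v_5(x) = 1 > 0

ℤ_5 = {x ∈ ℚ_5 : v_5(x) ≥ 0} and ℤ_5^× = {x ∈ ℤ_5 : v_5(x) = 0}. Here v_5(235) = v_5(num) − v_5(den) = 1; compare against these criteria.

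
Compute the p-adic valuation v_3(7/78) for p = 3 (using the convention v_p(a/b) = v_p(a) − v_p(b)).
v_3(7/78) = -1

Factor powers of 3 from the numerator and denominator of the reduced fraction: 7 = 3^0 · 7 and 78 = 3^1 · 26. Apply v_p(a/b) = v_p(a) − v_p(b): v_3(7/78) = 0 − 1 = -1.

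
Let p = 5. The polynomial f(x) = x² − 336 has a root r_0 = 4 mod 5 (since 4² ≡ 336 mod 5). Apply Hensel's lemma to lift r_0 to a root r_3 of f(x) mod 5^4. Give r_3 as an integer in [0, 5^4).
r_3 = 594 (mod 625)

Hensel's recurrence: r_{i+1} = r_i − f(r_i)·(f′(r_i))^{-1} mod 5^{i+2}, with f′(x) = 2x. Iterate:
  r_0 = 4 (mod 5)
  r_1 = 19 (mod 25)
  r_2 = 94 (mod 125)
  r_3 = 594 (mod 625)
Final: r_3 = 594, and one checks f(r_3) ≡ 0 mod 5^4.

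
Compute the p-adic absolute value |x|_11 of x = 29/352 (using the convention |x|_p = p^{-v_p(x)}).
|29/352|_11 = 11

Step 1 — compute v_11(x) by factoring powers of 11 out of the numerator and denominator: v_11(29/352) = -1. Step 2 — apply |x|_p = p^{-v_p(x)} = 11^{1} = 11.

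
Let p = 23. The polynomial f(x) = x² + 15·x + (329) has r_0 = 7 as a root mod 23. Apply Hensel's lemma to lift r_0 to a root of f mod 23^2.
r_1 = 191 (mod 529)

Hensel: r_{i+1} = r_i − f(r_i)·(f′(r_i))^{-1} mod 23^{i+2}, f′(x) = 2x + 15. Iterate:
  r_0 = 7 (mod 23)
  r_1 = 191 (mod 529)
Final: r = 191 satisfies f(r) ≡ 0 mod 23^2.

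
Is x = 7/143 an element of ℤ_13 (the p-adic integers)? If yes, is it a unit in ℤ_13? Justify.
x ∉ ℤ_13 (v_13(x) = -1 < 0)

ℤ_13 = {x ∈ ℚ_13 : v_13(x) ≥ 0} and ℤ_13^× = {x ∈ ℤ_13 : v_13(x) = 0}. Here v_13(7/143) = v_13(num) − v_13(den) = -1; compare against these criteria.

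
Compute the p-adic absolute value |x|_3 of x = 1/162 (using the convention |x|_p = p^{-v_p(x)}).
|1/162|_3 = 81

Step 1 — compute v_3(x) by factoring powers of 3 out of the numerator and denominator: v_3(1/162) = -4. Step 2 — apply |x|_p = p^{-v_p(x)} = 3^{4} = 81.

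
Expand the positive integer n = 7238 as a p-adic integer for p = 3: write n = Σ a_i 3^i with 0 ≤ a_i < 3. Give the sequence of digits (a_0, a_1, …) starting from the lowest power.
(a_0, a_1, …) = (2, 0, 0, 1, 2, 2, 0, 0, 1)

Repeated division by 3 gives the digits low-to-high: 7238 = 2 + 1·3^3 + 2·3^4 + 2·3^5 + 1·3^8. Digit sequence: (2, 0, 0, 1, 2, 2, 0, 0, 1).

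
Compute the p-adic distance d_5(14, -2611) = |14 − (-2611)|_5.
d_5(14, -2611) = 1/125

Step 1 — x − y = 14 − (-2611) = 2625. Step 2 — v_5(2625) = 3 (factor: 2625 = (5^3 · 21); the sign does not affect v_p). Step 3 — |x − y|_5 = 5^{-3} = 1/125.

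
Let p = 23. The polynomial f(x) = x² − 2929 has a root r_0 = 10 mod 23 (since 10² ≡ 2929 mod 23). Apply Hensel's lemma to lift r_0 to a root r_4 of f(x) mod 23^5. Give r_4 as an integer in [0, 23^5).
r_4 = 3532787 (mod 6436343)

Hensel's recurrence: r_{i+1} = r_i − f(r_i)·(f′(r_i))^{-1} mod 23^{i+2}, with f′(x) = 2x. Iterate:
  r_0 = 10 (mod 23)
  r_1 = 125 (mod 529)
  r_2 = 4357 (mod 12167)
  r_3 = 174695 (mod 279841)
  r_4 = 3532787 (mod 6436343)
Final: r_4 = 3532787, and one checks f(r_4) ≡ 0 mod 23^5.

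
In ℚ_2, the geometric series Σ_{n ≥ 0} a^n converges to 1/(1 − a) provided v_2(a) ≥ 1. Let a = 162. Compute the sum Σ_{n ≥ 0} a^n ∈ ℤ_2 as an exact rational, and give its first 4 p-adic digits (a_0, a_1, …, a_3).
Σ a^n = 1/(1 − a) = -1/161;  first 4 digits = (1, 1, 1, 1)

v_2(a) = 1 ≥ 1, so the series converges in ℤ_2 to 1/(1 − a) = 1/(1 − 162) = -1/161. Expand this rational in ℤ_2: compute digits iteratively via d_i = x_i mod 2, x_{i+1} = (x_i − d_i)/2. The first 4 digits are (1, 1, 1, 1).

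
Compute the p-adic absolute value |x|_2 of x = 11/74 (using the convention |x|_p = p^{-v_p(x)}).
|11/74|_2 = 2

Step 1 — compute v_2(x) by factoring powers of 2 out of the numerator and denominator: v_2(11/74) = -1. Step 2 — apply |x|_p = p^{-v_p(x)} = 2^{1} = 2.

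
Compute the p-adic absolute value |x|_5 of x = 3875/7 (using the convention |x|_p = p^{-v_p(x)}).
|3875/7|_5 = 1/125

Step 1 — compute v_5(x) by factoring powers of 5 out of the numerator and denominator: v_5(3875/7) = 3. Step 2 — apply |x|_p = p^{-v_p(x)} = 5^{-3} = 1/125.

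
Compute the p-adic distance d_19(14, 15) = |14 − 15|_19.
d_19(14, 15) = 1

Step 1 — x − y = 14 − 15 = -1. Step 2 — v_19(-1) = 0 (factor: -1 = −(19^0 · 1); the sign does not affect v_p). Step 3 — |x − y|_19 = 19^{0} = 1.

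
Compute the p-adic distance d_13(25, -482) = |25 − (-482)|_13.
d_13(25, -482) = 1/169

Step 1 — x − y = 25 − (-482) = 507. Step 2 — v_13(507) = 2 (factor: 507 = (13^2 · 3); the sign does not affect v_p). Step 3 — |x − y|_13 = 13^{-2} = 1/169.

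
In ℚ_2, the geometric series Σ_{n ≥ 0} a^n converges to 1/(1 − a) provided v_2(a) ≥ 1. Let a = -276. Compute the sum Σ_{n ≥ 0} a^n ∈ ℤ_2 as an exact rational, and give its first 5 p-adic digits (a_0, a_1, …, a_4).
Σ a^n = 1/(1 − a) = 1/277;  first 5 digits = (1, 0, 1, 1, 1)

v_2(a) = 2 ≥ 1, so the series converges in ℤ_2 to 1/(1 − a) = 1/(1 − (-276)) = 1/277. Expand this rational in ℤ_2: compute digits iteratively via d_i = x_i mod 2, x_{i+1} = (x_i − d_i)/2. The first 5 digits are (1, 0, 1, 1, 1).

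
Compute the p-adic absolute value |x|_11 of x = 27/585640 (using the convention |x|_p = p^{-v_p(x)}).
|27/585640|_11 = 14641

Step 1 — compute v_11(x) by factoring powers of 11 out of the numerator and denominator: v_11(27/585640) = -4. Step 2 — apply |x|_p = p^{-v_p(x)} = 11^{4} = 14641.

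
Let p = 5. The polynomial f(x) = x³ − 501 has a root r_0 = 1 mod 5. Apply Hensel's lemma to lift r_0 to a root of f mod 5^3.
r_2 = 1 (mod 125)

Hensel: r_{i+1} = r_i − f(r_i)/f′(r_i) mod 5^{i+2}, where f′(x) = 3x². Iterate:
  r_0 = 1 (mod 5)
  r_1 = 1 (mod 25)
  r_2 = 1 (mod 125)
Final: r = 1 with f(r) ≡ 0 mod 5^3.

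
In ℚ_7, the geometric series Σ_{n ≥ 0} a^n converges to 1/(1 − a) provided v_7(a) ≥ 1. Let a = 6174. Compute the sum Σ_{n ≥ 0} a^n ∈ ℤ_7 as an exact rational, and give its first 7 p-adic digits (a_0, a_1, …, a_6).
Σ a^n = 1/(1 − a) = -1/6173;  first 7 digits = (1, 0, 0, 4, 2, 0, 2)

v_7(a) = 3 ≥ 1, so the series converges in ℤ_7 to 1/(1 − a) = 1/(1 − 6174) = -1/6173. Expand this rational in ℤ_7: compute digits iteratively via d_i = x_i mod 7, x_{i+1} = (x_i − d_i)/7. The first 7 digits are (1, 0, 0, 4, 2, 0, 2).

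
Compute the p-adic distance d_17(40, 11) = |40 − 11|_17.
d_17(40, 11) = 1

Step 1 — x − y = 40 − 11 = 29. Step 2 — v_17(29) = 0 (factor: 29 = (17^0 · 29); the sign does not affect v_p). Step 3 — |x − y|_17 = 17^{0} = 1.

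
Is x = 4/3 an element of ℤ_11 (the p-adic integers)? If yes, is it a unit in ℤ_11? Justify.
x ∈ ℤ_11^× (unit); v_11(x) = 0

ℤ_11 = {x ∈ ℚ_11 : v_11(x) ≥ 0} and ℤ_11^× = {x ∈ ℤ_11 : v_11(x) = 0}. Here v_11(4/3) = v_11(num) − v_11(den) = 0; compare against these criteria.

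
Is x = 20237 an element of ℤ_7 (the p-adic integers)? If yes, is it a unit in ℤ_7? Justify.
x ∈ ℤ_7 but not a unit; v_7(x) = 3 > 0

ℤ_7 = {x ∈ ℚ_7 : v_7(x) ≥ 0} and ℤ_7^× = {x ∈ ℤ_7 : v_7(x) = 0}. Here v_7(20237) = v_7(num) − v_7(den) = 3; compare against these criteria.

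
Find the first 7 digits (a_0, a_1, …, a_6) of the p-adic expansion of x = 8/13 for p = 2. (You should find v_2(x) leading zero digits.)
(a_0, …, a_6) = (0, 0, 0, 1, 0, 1, 0)

v_2(8/13) = 3, so a_0 = ... = a_2 = 0. Factor out: x = 2^3 · u with u = 1/13 a unit in ℤ_2. Expand u iteratively via a_{v+i} = u_i mod 2, u_{i+1} = (u_i − a_{v+i})/2:
  u_0 = 1/13;  a_3 = 1;  u_1 = (u_0 − 1)/2 = -6/13
  u_1 = -6/13;  a_4 = 0;  u_2 = (u_1 − 0)/2 = -3/13
  u_2 = -3/13;  a_5 = 1;  u_3 = (u_2 − 1)/2 = -8/13
  u_3 = -8/13;  a_6 = 0;  u_4 = (u_3 − 0)/2 = -4/13
Digits: (0, 0, 0, 1, 0, 1, 0).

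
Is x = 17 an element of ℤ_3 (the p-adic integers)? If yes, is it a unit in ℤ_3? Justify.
x ∈ ℤ_3^× (unit); v_3(x) = 0

ℤ_3 = {x ∈ ℚ_3 : v_3(x) ≥ 0} and ℤ_3^× = {x ∈ ℤ_3 : v_3(x) = 0}. Here v_3(17) = v_3(num) − v_3(den) = 0; compare against these criteria.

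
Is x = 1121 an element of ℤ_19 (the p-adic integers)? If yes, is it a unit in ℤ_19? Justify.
x ∈ ℤ_19 but not a unit; v_19(x) = 1 > 0

ℤ_19 = {x ∈ ℚ_19 : v_19(x) ≥ 0} and ℤ_19^× = {x ∈ ℤ_19 : v_19(x) = 0}. Here v_19(1121) = v_19(num) − v_19(den) = 1; compare against these criteria.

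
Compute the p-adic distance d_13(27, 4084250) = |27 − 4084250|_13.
d_13(27, 4084250) = 1/371293

Step 1 — x − y = 27 − 4084250 = -4084223. Step 2 — v_13(-4084223) = 5 (factor: -4084223 = −(13^5 · 11); the sign does not affect v_p). Step 3 — |x − y|_13 = 13^{-5} = 1/371293.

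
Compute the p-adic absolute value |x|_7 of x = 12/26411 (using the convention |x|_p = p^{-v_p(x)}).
|12/26411|_7 = 2401

Step 1 — compute v_7(x) by factoring powers of 7 out of the numerator and denominator: v_7(12/26411) = -4. Step 2 — apply |x|_p = p^{-v_p(x)} = 7^{4} = 2401.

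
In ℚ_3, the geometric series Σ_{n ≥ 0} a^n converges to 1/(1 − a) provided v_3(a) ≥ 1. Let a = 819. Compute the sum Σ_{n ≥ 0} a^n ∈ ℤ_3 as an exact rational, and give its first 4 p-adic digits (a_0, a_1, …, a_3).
Σ a^n = 1/(1 − a) = -1/818;  first 4 digits = (1, 0, 1, 0)

v_3(a) = 2 ≥ 1, so the series converges in ℤ_3 to 1/(1 − a) = 1/(1 − 819) = -1/818. Expand this rational in ℤ_3: compute digits iteratively via d_i = x_i mod 3, x_{i+1} = (x_i − d_i)/3. The first 4 digits are (1, 0, 1, 0).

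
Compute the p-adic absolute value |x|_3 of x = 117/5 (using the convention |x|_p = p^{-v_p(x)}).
|117/5|_3 = 1/9

Step 1 — compute v_3(x) by factoring powers of 3 out of the numerator and denominator: v_3(117/5) = 2. Step 2 — apply |x|_p = p^{-v_p(x)} = 3^{-2} = 1/9.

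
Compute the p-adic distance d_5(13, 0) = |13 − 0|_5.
d_5(13, 0) = 1

Step 1 — x − y = 13 − 0 = 13. Step 2 — v_5(13) = 0 (factor: 13 = (5^0 · 13); the sign does not affect v_p). Step 3 — |x − y|_5 = 5^{0} = 1.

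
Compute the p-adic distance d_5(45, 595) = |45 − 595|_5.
d_5(45, 595) = 1/25

Step 1 — x − y = 45 − 595 = -550. Step 2 — v_5(-550) = 2 (factor: -550 = −(5^2 · 22); the sign does not affect v_p). Step 3 — |x − y|_5 = 5^{-2} = 1/25.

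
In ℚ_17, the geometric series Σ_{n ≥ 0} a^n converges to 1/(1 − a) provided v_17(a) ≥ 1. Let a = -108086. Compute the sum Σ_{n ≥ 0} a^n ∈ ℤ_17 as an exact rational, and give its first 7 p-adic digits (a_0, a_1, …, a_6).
Σ a^n = 1/(1 − a) = 1/108087;  first 7 digits = (1, 0, 0, 12, 15, 16, 7)

v_17(a) = 3 ≥ 1, so the series converges in ℤ_17 to 1/(1 − a) = 1/(1 − (-108086)) = 1/108087. Expand this rational in ℤ_17: compute digits iteratively via d_i = x_i mod 17, x_{i+1} = (x_i − d_i)/17. The first 7 digits are (1, 0, 0, 12, 15, 16, 7).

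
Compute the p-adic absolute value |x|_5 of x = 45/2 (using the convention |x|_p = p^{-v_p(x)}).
|45/2|_5 = 1/5

Step 1 — compute v_5(x) by factoring powers of 5 out of the numerator and denominator: v_5(45/2) = 1. Step 2 — apply |x|_p = p^{-v_p(x)} = 5^{-1} = 1/5.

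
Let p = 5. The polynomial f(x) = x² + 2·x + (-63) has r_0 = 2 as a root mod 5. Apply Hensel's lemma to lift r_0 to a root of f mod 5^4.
r_3 = 7 (mod 625)

Hensel: r_{i+1} = r_i − f(r_i)·(f′(r_i))^{-1} mod 5^{i+2}, f′(x) = 2x + 2. Iterate:
  r_0 = 2 (mod 5)
  r_1 = 7 (mod 25)
  r_2 = 7 (mod 125)
  r_3 = 7 (mod 625)
Final: r = 7 satisfies f(r) ≡ 0 mod 5^4.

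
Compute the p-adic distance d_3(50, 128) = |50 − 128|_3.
d_3(50, 128) = 1/3

Step 1 — x − y = 50 − 128 = -78. Step 2 — v_3(-78) = 1 (factor: -78 = −(3^1 · 26); the sign does not affect v_p). Step 3 — |x − y|_3 = 3^{-1} = 1/3.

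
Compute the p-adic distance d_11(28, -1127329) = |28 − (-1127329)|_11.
d_11(28, -1127329) = 1/161051

Step 1 — x − y = 28 − (-1127329) = 1127357. Step 2 — v_11(1127357) = 5 (factor: 1127357 = (11^5 · 7); the sign does not affect v_p). Step 3 — |x − y|_11 = 11^{-5} = 1/161051.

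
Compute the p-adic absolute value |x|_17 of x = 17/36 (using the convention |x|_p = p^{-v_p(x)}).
|17/36|_17 = 1/17

Step 1 — compute v_17(x) by factoring powers of 17 out of the numerator and denominator: v_17(17/36) = 1. Step 2 — apply |x|_p = p^{-v_p(x)} = 17^{-1} = 1/17.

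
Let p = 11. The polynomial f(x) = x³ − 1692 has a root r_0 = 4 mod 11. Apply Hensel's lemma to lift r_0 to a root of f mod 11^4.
r_3 = 7429 (mod 14641)

Hensel: r_{i+1} = r_i − f(r_i)/f′(r_i) mod 11^{i+2}, where f′(x) = 3x². Iterate:
  r_0 = 4 (mod 11)
  r_1 = 48 (mod 121)
  r_2 = 774 (mod 1331)
  r_3 = 7429 (mod 14641)
Final: r = 7429 with f(r) ≡ 0 mod 11^4.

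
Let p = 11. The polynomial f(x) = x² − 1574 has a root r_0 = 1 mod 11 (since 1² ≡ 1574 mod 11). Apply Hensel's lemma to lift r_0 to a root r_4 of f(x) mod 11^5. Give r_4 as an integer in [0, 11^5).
r_4 = 154518 (mod 161051)

Hensel's recurrence: r_{i+1} = r_i − f(r_i)·(f′(r_i))^{-1} mod 11^{i+2}, with f′(x) = 2x. Iterate:
  r_0 = 1 (mod 11)
  r_1 = 1 (mod 121)
  r_2 = 122 (mod 1331)
  r_3 = 8108 (mod 14641)
  r_4 = 154518 (mod 161051)
Final: r_4 = 154518, and one checks f(r_4) ≡ 0 mod 11^5.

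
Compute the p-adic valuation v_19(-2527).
v_19(-2527) = 2

v_19(n) is the largest exponent k such that 19^k divides n. Factor out: -2527 = -19^2 · 7. (Sign doesn't affect v_p.) So v_19(-2527) = 2.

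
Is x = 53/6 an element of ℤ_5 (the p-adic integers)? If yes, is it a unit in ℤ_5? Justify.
x ∈ ℤ_5^× (unit); v_5(x) = 0

ℤ_5 = {x ∈ ℚ_5 : v_5(x) ≥ 0} and ℤ_5^× = {x ∈ ℤ_5 : v_5(x) = 0}. Here v_5(53/6) = v_5(num) − v_5(den) = 0; compare against these criteria.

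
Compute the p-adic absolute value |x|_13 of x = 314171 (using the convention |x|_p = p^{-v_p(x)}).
|314171|_13 = 1/28561

Step 1 — compute v_13(x) by factoring powers of 13 out of the numerator and denominator: v_13(314171) = 4. Step 2 — apply |x|_p = p^{-v_p(x)} = 13^{-4} = 1/28561.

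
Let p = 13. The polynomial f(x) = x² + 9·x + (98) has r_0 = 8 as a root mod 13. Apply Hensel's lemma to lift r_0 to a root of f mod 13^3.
r_2 = 1763 (mod 2197)

Hensel: r_{i+1} = r_i − f(r_i)·(f′(r_i))^{-1} mod 13^{i+2}, f′(x) = 2x + 9. Iterate:
  r_0 = 8 (mod 13)
  r_1 = 73 (mod 169)
  r_2 = 1763 (mod 2197)
Final: r = 1763 satisfies f(r) ≡ 0 mod 13^3.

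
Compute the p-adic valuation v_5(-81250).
v_5(-81250) = 5

v_5(n) is the largest exponent k such that 5^k divides n. Factor out: -81250 = -5^5 · 26. (Sign doesn't affect v_p.) So v_5(-81250) = 5.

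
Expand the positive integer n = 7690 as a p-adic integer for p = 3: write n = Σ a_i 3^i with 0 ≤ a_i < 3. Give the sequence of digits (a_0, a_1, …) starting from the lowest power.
(a_0, a_1, …) = (1, 1, 2, 2, 1, 1, 1, 0, 1)

Repeated division by 3 gives the digits low-to-high: 7690 = 1 + 1·3^1 + 2·3^2 + 2·3^3 + 1·3^4 + 1·3^5 + 1·3^6 + 1·3^8. Digit sequence: (1, 1, 2, 2, 1, 1, 1, 0, 1).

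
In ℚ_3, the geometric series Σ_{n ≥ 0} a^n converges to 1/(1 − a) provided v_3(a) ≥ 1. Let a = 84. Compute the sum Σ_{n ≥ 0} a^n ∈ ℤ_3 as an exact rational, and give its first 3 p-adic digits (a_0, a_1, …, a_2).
Σ a^n = 1/(1 − a) = -1/83;  first 3 digits = (1, 1, 1)

v_3(a) = 1 ≥ 1, so the series converges in ℤ_3 to 1/(1 − a) = 1/(1 − 84) = -1/83. Expand this rational in ℤ_3: compute digits iteratively via d_i = x_i mod 3, x_{i+1} = (x_i − d_i)/3. The first 3 digits are (1, 1, 1).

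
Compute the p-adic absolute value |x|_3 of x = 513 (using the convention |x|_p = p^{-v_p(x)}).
|513|_3 = 1/27

Step 1 — compute v_3(x) by factoring powers of 3 out of the numerator and denominator: v_3(513) = 3. Step 2 — apply |x|_p = p^{-v_p(x)} = 3^{-3} = 1/27.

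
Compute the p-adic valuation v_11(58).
v_11(58) = 0

v_11(n) is the largest exponent k such that 11^k divides n. Factor out: 58 = 11^0 · 58. (Sign doesn't affect v_p.) So v_11(58) = 0.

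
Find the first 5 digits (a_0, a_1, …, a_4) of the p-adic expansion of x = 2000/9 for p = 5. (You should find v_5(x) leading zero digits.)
(a_0, …, a_4) = (0, 0, 0, 4, 4)

v_5(2000/9) = 3, so a_0 = ... = a_2 = 0. Factor out: x = 5^3 · u with u = 16/9 a unit in ℤ_5. Expand u iteratively via a_{v+i} = u_i mod 5, u_{i+1} = (u_i − a_{v+i})/5:
  u_0 = 16/9;  a_3 = 4;  u_1 = (u_0 − 4)/5 = -4/9
  u_1 = -4/9;  a_4 = 4;  u_2 = (u_1 − 4)/5 = -8/9
Digits: (0, 0, 0, 4, 4).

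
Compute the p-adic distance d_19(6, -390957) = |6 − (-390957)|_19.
d_19(6, -390957) = 1/130321

Step 1 — x − y = 6 − (-390957) = 390963. Step 2 — v_19(390963) = 4 (factor: 390963 = (19^4 · 3); the sign does not affect v_p). Step 3 — |x − y|_19 = 19^{-4} = 1/130321.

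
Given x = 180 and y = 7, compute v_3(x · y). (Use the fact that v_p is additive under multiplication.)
v_3(1260) = 2

v_p(x) = 2 (factor: 180 = 3^2 · 20); v_p(y) = 0 (factor: 7 = 3^0 · 7). Additivity: v_p(xy) = v_p(x) + v_p(y) = 2 + 0 = 2. (Direct check: xy = 1260 = 3^2 · (140).)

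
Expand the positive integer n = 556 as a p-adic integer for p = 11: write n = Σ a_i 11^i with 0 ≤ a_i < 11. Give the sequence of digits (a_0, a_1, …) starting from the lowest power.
(a_0, a_1, …) = (6, 6, 4)

Repeated division by 11 gives the digits low-to-high: 556 = 6 + 6·11^1 + 4·11^2. Digit sequence: (6, 6, 4).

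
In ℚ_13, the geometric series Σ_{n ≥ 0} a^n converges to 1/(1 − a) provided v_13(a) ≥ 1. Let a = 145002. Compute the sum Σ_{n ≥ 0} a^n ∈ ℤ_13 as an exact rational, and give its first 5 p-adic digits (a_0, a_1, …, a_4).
Σ a^n = 1/(1 − a) = -1/145001;  first 5 digits = (1, 0, 0, 1, 5)

v_13(a) = 3 ≥ 1, so the series converges in ℤ_13 to 1/(1 − a) = 1/(1 − 145002) = -1/145001. Expand this rational in ℤ_13: compute digits iteratively via d_i = x_i mod 13, x_{i+1} = (x_i − d_i)/13. The first 5 digits are (1, 0, 0, 1, 5).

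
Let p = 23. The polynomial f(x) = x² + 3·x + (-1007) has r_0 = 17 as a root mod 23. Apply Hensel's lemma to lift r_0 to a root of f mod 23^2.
r_1 = 178 (mod 529)

Hensel: r_{i+1} = r_i − f(r_i)·(f′(r_i))^{-1} mod 23^{i+2}, f′(x) = 2x + 3. Iterate:
  r_0 = 17 (mod 23)
  r_1 = 178 (mod 529)
Final: r = 178 satisfies f(r) ≡ 0 mod 23^2.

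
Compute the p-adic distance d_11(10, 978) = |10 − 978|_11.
d_11(10, 978) = 1/121

Step 1 — x − y = 10 − 978 = -968. Step 2 — v_11(-968) = 2 (factor: -968 = −(11^2 · 8); the sign does not affect v_p). Step 3 — |x − y|_11 = 11^{-2} = 1/121.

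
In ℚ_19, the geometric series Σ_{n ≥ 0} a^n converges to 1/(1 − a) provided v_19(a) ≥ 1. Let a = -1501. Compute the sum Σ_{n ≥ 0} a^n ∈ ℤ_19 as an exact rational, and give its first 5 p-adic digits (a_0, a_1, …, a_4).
Σ a^n = 1/(1 − a) = 1/1502;  first 5 digits = (1, 16, 4, 16, 7)

v_19(a) = 1 ≥ 1, so the series converges in ℤ_19 to 1/(1 − a) = 1/(1 − (-1501)) = 1/1502. Expand this rational in ℤ_19: compute digits iteratively via d_i = x_i mod 19, x_{i+1} = (x_i − d_i)/19. The first 5 digits are (1, 16, 4, 16, 7).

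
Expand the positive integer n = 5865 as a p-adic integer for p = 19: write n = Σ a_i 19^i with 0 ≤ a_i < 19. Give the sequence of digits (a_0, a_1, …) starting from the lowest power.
(a_0, a_1, …) = (13, 4, 16)

Repeated division by 19 gives the digits low-to-high: 5865 = 13 + 4·19^1 + 16·19^2. Digit sequence: (13, 4, 16).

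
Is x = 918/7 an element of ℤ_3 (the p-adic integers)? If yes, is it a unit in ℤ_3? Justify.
x ∈ ℤ_3 but not a unit; v_3(x) = 3 > 0

ℤ_3 = {x ∈ ℚ_3 : v_3(x) ≥ 0} and ℤ_3^× = {x ∈ ℤ_3 : v_3(x) = 0}. Here v_3(918/7) = v_3(num) − v_3(den) = 3; compare against these criteria.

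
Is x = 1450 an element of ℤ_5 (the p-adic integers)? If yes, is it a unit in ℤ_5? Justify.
x ∈ ℤ_5 but not a unit; v_5(x) = 2 > 0

ℤ_5 = {x ∈ ℚ_5 : v_5(x) ≥ 0} and ℤ_5^× = {x ∈ ℤ_5 : v_5(x) = 0}. Here v_5(1450) = v_5(num) − v_5(den) = 2; compare against these criteria.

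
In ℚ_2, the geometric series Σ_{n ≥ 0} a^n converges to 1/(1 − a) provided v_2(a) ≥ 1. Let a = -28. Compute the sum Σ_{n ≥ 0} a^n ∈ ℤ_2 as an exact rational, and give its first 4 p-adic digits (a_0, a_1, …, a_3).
Σ a^n = 1/(1 − a) = 1/29;  first 4 digits = (1, 0, 1, 0)

v_2(a) = 2 ≥ 1, so the series converges in ℤ_2 to 1/(1 − a) = 1/(1 − (-28)) = 1/29. Expand this rational in ℤ_2: compute digits iteratively via d_i = x_i mod 2, x_{i+1} = (x_i − d_i)/2. The first 4 digits are (1, 0, 1, 0).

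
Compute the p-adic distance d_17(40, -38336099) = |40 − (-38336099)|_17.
d_17(40, -38336099) = 1/1419857

Step 1 — x − y = 40 − (-38336099) = 38336139. Step 2 — v_17(38336139) = 5 (factor: 38336139 = (17^5 · 27); the sign does not affect v_p). Step 3 — |x − y|_17 = 17^{-5} = 1/1419857.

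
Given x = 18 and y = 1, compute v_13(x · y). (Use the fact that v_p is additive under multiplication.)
v_13(18) = 0

v_p(x) = 0 (factor: 18 = 13^0 · 18); v_p(y) = 0 (factor: 1 = 13^0 · 1). Additivity: v_p(xy) = v_p(x) + v_p(y) = 0 + 0 = 0. (Direct check: xy = 18 = 13^0 · (18).)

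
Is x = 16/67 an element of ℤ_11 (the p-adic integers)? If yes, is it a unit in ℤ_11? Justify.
x ∈ ℤ_11^× (unit); v_11(x) = 0

ℤ_11 = {x ∈ ℚ_11 : v_11(x) ≥ 0} and ℤ_11^× = {x ∈ ℤ_11 : v_11(x) = 0}. Here v_11(16/67) = v_11(num) − v_11(den) = 0; compare against these criteria.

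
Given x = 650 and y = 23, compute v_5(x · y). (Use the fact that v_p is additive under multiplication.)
v_5(14950) = 2

v_p(x) = 2 (factor: 650 = 5^2 · 26); v_p(y) = 0 (factor: 23 = 5^0 · 23). Additivity: v_p(xy) = v_p(x) + v_p(y) = 2 + 0 = 2. (Direct check: xy = 14950 = 5^2 · (598).)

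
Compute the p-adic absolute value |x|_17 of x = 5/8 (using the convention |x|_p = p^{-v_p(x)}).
|5/8|_17 = 1

Step 1 — compute v_17(x) by factoring powers of 17 out of the numerator and denominator: v_17(5/8) = 0. Step 2 — apply |x|_p = p^{-v_p(x)} = 17^{0} = 1.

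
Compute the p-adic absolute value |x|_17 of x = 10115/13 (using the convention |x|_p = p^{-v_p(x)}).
|10115/13|_17 = 1/289

Step 1 — compute v_17(x) by factoring powers of 17 out of the numerator and denominator: v_17(10115/13) = 2. Step 2 — apply |x|_p = p^{-v_p(x)} = 17^{-2} = 1/289.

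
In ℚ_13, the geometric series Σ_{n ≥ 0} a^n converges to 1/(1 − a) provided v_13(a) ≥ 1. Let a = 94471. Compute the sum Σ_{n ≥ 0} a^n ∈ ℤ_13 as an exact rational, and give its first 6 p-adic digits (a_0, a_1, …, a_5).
Σ a^n = 1/(1 − a) = -1/94470;  first 6 digits = (1, 0, 0, 4, 3, 0)

v_13(a) = 3 ≥ 1, so the series converges in ℤ_13 to 1/(1 − a) = 1/(1 − 94471) = -1/94470. Expand this rational in ℤ_13: compute digits iteratively via d_i = x_i mod 13, x_{i+1} = (x_i − d_i)/13. The first 6 digits are (1, 0, 0, 4, 3, 0).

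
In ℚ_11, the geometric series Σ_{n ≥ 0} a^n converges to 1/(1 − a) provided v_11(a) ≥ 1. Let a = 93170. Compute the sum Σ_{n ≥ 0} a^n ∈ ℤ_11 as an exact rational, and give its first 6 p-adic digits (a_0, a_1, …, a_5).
Σ a^n = 1/(1 − a) = -1/93169;  first 6 digits = (1, 0, 0, 4, 6, 0)

v_11(a) = 3 ≥ 1, so the series converges in ℤ_11 to 1/(1 − a) = 1/(1 − 93170) = -1/93169. Expand this rational in ℤ_11: compute digits iteratively via d_i = x_i mod 11, x_{i+1} = (x_i − d_i)/11. The first 6 digits are (1, 0, 0, 4, 6, 0).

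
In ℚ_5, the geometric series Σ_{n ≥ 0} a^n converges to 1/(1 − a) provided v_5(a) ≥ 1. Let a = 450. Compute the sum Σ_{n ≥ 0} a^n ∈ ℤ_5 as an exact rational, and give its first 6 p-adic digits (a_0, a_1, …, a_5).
Σ a^n = 1/(1 − a) = -1/449;  first 6 digits = (1, 0, 3, 3, 4, 4)

v_5(a) = 2 ≥ 1, so the series converges in ℤ_5 to 1/(1 − a) = 1/(1 − 450) = -1/449. Expand this rational in ℤ_5: compute digits iteratively via d_i = x_i mod 5, x_{i+1} = (x_i − d_i)/5. The first 6 digits are (1, 0, 3, 3, 4, 4).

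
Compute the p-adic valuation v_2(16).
v_2(16) = 4

v_2(n) is the largest exponent k such that 2^k divides n. Factor out: 16 = 2^4 · 1. (Sign doesn't affect v_p.) So v_2(16) = 4.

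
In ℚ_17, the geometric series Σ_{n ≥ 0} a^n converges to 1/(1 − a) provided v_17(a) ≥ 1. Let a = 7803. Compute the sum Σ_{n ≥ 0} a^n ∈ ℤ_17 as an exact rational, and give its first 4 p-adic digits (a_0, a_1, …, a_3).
Σ a^n = 1/(1 − a) = -1/7802;  first 4 digits = (1, 0, 10, 1)

v_17(a) = 2 ≥ 1, so the series converges in ℤ_17 to 1/(1 − a) = 1/(1 − 7803) = -1/7802. Expand this rational in ℤ_17: compute digits iteratively via d_i = x_i mod 17, x_{i+1} = (x_i − d_i)/17. The first 4 digits are (1, 0, 10, 1).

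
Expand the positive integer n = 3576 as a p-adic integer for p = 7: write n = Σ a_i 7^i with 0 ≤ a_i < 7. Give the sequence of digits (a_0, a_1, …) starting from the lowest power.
(a_0, a_1, …) = (6, 6, 2, 3, 1)

Repeated division by 7 gives the digits low-to-high: 3576 = 6 + 6·7^1 + 2·7^2 + 3·7^3 + 1·7^4. Digit sequence: (6, 6, 2, 3, 1).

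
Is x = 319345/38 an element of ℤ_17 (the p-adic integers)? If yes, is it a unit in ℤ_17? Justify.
x ∈ ℤ_17 but not a unit; v_17(x) = 3 > 0

ℤ_17 = {x ∈ ℚ_17 : v_17(x) ≥ 0} and ℤ_17^× = {x ∈ ℤ_17 : v_17(x) = 0}. Here v_17(319345/38) = v_17(num) − v_17(den) = 3; compare against these criteria.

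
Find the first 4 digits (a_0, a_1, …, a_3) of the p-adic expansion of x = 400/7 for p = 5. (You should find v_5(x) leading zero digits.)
(a_0, …, a_3) = (0, 0, 3, 2)

v_5(400/7) = 2, so a_0 = ... = a_1 = 0. Factor out: x = 5^2 · u with u = 16/7 a unit in ℤ_5. Expand u iteratively via a_{v+i} = u_i mod 5, u_{i+1} = (u_i − a_{v+i})/5:
  u_0 = 16/7;  a_2 = 3;  u_1 = (u_0 − 3)/5 = -1/7
  u_1 = -1/7;  a_3 = 2;  u_2 = (u_1 − 2)/5 = -3/7
Digits: (0, 0, 3, 2).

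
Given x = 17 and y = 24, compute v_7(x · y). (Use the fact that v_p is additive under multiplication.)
v_7(408) = 0

v_p(x) = 0 (factor: 17 = 7^0 · 17); v_p(y) = 0 (factor: 24 = 7^0 · 24). Additivity: v_p(xy) = v_p(x) + v_p(y) = 0 + 0 = 0. (Direct check: xy = 408 = 7^0 · (408).)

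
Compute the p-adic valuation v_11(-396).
v_11(-396) = 1

v_11(n) is the largest exponent k such that 11^k divides n. Factor out: -396 = -11^1 · 36. (Sign doesn't affect v_p.) So v_11(-396) = 1.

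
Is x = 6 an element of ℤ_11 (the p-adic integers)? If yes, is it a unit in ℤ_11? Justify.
x ∈ ℤ_11^× (unit); v_11(x) = 0

ℤ_11 = {x ∈ ℚ_11 : v_11(x) ≥ 0} and ℤ_11^× = {x ∈ ℤ_11 : v_11(x) = 0}. Here v_11(6) = v_11(num) − v_11(den) = 0; compare against these criteria.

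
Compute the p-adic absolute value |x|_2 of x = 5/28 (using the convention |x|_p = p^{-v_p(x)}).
|5/28|_2 = 4

Step 1 — compute v_2(x) by factoring powers of 2 out of the numerator and denominator: v_2(5/28) = -2. Step 2 — apply |x|_p = p^{-v_p(x)} = 2^{2} = 4.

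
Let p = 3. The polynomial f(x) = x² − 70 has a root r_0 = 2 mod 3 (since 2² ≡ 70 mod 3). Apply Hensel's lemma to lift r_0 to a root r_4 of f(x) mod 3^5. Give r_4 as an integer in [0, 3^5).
r_4 = 50 (mod 243)

Hensel's recurrence: r_{i+1} = r_i − f(r_i)·(f′(r_i))^{-1} mod 3^{i+2}, with f′(x) = 2x. Iterate:
  r_0 = 2 (mod 3)
  r_1 = 5 (mod 9)
  r_2 = 23 (mod 27)
  r_3 = 50 (mod 81)
  r_4 = 50 (mod 243)
Final: r_4 = 50, and one checks f(r_4) ≡ 0 mod 3^5.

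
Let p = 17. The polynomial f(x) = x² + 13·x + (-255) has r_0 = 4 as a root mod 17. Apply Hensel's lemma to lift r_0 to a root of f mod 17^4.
r_3 = 75841 (mod 83521)

Hensel: r_{i+1} = r_i − f(r_i)·(f′(r_i))^{-1} mod 17^{i+2}, f′(x) = 2x + 13. Iterate:
  r_0 = 4 (mod 17)
  r_1 = 123 (mod 289)
  r_2 = 2146 (mod 4913)
  r_3 = 75841 (mod 83521)
Final: r = 75841 satisfies f(r) ≡ 0 mod 17^4.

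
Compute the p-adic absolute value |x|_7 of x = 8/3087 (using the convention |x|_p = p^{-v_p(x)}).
|8/3087|_7 = 343

Step 1 — compute v_7(x) by factoring powers of 7 out of the numerator and denominator: v_7(8/3087) = -3. Step 2 — apply |x|_p = p^{-v_p(x)} = 7^{3} = 343.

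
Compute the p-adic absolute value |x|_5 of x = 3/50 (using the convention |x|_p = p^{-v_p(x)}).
|3/50|_5 = 25

Step 1 — compute v_5(x) by factoring powers of 5 out of the numerator and denominator: v_5(3/50) = -2. Step 2 — apply |x|_p = p^{-v_p(x)} = 5^{2} = 25.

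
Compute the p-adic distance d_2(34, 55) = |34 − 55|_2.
d_2(34, 55) = 1

Step 1 — x − y = 34 − 55 = -21. Step 2 — v_2(-21) = 0 (factor: -21 = −(2^0 · 21); the sign does not affect v_p). Step 3 — |x − y|_2 = 2^{0} = 1.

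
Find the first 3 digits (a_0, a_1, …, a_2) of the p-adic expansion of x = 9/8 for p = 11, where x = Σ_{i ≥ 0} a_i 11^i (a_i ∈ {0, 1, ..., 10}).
(a_0, …, a_2) = (8, 9, 6)

v_11(9/8) = 0 (numerator and denominator both coprime to 11), so x ∈ ℤ_11^×. Compute digits iteratively via a_i = x_i mod 11, x_{i+1} = (x_i − a_i)/11, with x_0 = x:
  x_0 = 9/8;  a_0 = 8;  x_1 = (x_0 − 8)/11 = -5/8
  x_1 = -5/8;  a_1 = 9;  x_2 = (x_1 − 9)/11 = -7/8
  x_2 = -7/8;  a_2 = 6;  x_3 = (x_2 − 6)/11 = -5/8
Digits: (8, 9, 6).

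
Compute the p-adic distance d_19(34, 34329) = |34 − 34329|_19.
d_19(34, 34329) = 1/6859

Step 1 — x − y = 34 − 34329 = -34295. Step 2 — v_19(-34295) = 3 (factor: -34295 = −(19^3 · 5); the sign does not affect v_p). Step 3 — |x − y|_19 = 19^{-3} = 1/6859.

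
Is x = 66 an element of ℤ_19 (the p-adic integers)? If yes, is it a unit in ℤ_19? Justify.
x ∈ ℤ_19^× (unit); v_19(x) = 0

ℤ_19 = {x ∈ ℚ_19 : v_19(x) ≥ 0} and ℤ_19^× = {x ∈ ℤ_19 : v_19(x) = 0}. Here v_19(66) = v_19(num) − v_19(den) = 0; compare against these criteria.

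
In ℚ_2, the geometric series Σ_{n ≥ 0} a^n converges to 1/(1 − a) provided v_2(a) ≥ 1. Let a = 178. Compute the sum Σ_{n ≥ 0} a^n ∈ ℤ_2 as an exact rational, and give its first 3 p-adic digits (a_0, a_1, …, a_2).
Σ a^n = 1/(1 − a) = -1/177;  first 3 digits = (1, 1, 1)

v_2(a) = 1 ≥ 1, so the series converges in ℤ_2 to 1/(1 − a) = 1/(1 − 178) = -1/177. Expand this rational in ℤ_2: compute digits iteratively via d_i = x_i mod 2, x_{i+1} = (x_i − d_i)/2. The first 3 digits are (1, 1, 1).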